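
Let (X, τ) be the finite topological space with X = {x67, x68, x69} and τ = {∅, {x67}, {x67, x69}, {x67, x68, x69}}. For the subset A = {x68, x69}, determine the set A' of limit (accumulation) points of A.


A' = {x68}

For each x ∈ X, list the open sets U ∈ τ with x ∈ U, then check whether U ∩ (A ∖ {x}) ≠ ∅ for every such U.
  x = x67: open {x67} ∋ x has {x67} ∩ (A ∖ {x67}) = ∅, so x is NOT a limit point.
  x = x68: opens ∋ x are {x67, x68, x69}; each meets A ∖ {x68}, so x IS a limit point.
  x = x69: open {x67, x69} ∋ x has {x67, x69} ∩ (A ∖ {x69}) = ∅, so x is NOT a limit point.
Collecting: A' = {x68}.


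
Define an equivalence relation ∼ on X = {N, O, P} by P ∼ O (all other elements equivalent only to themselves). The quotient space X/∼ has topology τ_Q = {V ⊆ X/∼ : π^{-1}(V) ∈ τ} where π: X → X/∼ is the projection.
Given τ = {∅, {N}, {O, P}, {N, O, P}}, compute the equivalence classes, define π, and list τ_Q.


X/∼ = {[N], [O=P]}; |τ_Q| = 4.

Equivalence classes: [N], [O=P].
Quotient map π: X → X/∼ sends N ↦ [N], O ↦ [O=P], P ↦ [O=P].
For each subset V ⊆ X/∼, compute π^{-1}(V) ⊆ X and check whether π^{-1}(V) ∈ τ. V is open in τ_Q iff π^{-1}(V) ∈ τ.
  V = {}: π^{-1}(V) = ∅ ∈ τ ✓.
  V = {[N]}: π^{-1}(V) = {N} ∈ τ ✓.
  V = {[O=P]}: π^{-1}(V) = {O, P} ∈ τ ✓.
  V = {[N], [O=P]}: π^{-1}(V) = {N, O, P} ∈ τ ✓.
Open sets in the quotient: τ_Q = {{}, {[N]}, {[O=P]}, {[N], [O=P]}} (4 elements).


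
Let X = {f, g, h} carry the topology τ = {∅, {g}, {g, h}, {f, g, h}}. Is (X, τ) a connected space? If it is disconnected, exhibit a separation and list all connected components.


(X, τ) is connected.

Find clopen sets (U ∈ τ with X ∖ U ∈ τ):
  U = ∅, X ∖ U = {f, g, h} — both open, so U is clopen.
  U = {f, g, h}, X ∖ U = ∅ — both open, so U is clopen.
Only trivial clopens (∅ and X) exist, so (X, τ) is connected.
Compute connected components by grouping points that agree on all clopens:
  component: {f, g, h}


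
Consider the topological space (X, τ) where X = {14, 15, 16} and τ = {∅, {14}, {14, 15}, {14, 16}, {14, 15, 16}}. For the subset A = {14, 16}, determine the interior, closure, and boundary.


int(A) = {14, 16}, cl(A) = {14, 15, 16}, ∂A = {15}.

Closed sets in (X, τ) are complements of opens:
  closed(X, τ) = {∅, {15}, {16}, {15, 16}, {14, 15, 16}}.
int(A) = ⋃ {U ∈ τ : U ⊆ A}. Opens contained in A: ∅, {14}, {14, 16}.
Taking the union of these: int(A) = {14, 16}.
cl(A) = ⋂ {C closed : A ⊆ C}. Closed sets containing A: {14, 15, 16}.
Intersecting these: cl(A) = {14, 15, 16}.
∂A = cl(A) ∖ int(A) = {14, 15, 16} ∖ {14, 16} = {15}.


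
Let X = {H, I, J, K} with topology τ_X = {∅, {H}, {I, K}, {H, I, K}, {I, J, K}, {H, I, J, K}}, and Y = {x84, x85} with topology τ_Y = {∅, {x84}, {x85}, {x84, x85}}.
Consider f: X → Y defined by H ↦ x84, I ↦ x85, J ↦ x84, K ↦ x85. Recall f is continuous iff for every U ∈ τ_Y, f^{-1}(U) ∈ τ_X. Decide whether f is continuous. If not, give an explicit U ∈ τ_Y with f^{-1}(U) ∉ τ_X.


f is NOT continuous.

Compute f^{-1}(U) for each U ∈ τ_Y:
  U = ∅: f^{-1}(U) = ∅ ∈ τ_X ✓.
  U = {x84}: f^{-1}(U) = {H, J} ∉ τ_X ✗.
  U = {x85}: f^{-1}(U) = {I, K} ∈ τ_X ✓.
  U = {x84, x85}: f^{-1}(U) = {H, I, J, K} ∈ τ_X ✓.
Found U = {x84} with f^{-1}(U) = {H, J} not in τ_X. Therefore f is NOT continuous.


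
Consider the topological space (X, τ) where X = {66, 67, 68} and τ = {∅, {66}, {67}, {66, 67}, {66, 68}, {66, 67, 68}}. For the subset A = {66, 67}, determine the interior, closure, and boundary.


int(A) = {66, 67}, cl(A) = {66, 67, 68}, ∂A = {68}.

Closed sets in (X, τ) are complements of opens:
  closed(X, τ) = {∅, {67}, {68}, {66, 68}, {67, 68}, {66, 67, 68}}.
int(A) = ⋃ {U ∈ τ : U ⊆ A}. Opens contained in A: ∅, {66}, {67}, {66, 67}.
Taking the union of these: int(A) = {66, 67}.
cl(A) = ⋂ {C closed : A ⊆ C}. Closed sets containing A: {66, 67, 68}.
Intersecting these: cl(A) = {66, 67, 68}.
∂A = cl(A) ∖ int(A) = {66, 67, 68} ∖ {66, 67} = {68}.


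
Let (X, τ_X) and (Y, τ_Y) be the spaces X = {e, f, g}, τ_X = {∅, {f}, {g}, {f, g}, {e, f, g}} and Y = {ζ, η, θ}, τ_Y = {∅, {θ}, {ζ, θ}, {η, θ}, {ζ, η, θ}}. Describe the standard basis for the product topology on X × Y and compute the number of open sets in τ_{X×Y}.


Basis B = {∅ × ∅, {f} × {θ}, {g} × {θ}, {f} × {ζ, θ}, {f} × {η, θ}, {f, g} × {θ}, {g} × {ζ, θ}, {g} × {η, θ}, {e, f, g} × {θ}, {f} × {ζ, η, θ}, {g} × {ζ, η, θ}, {f, g} × {ζ, θ}, {f, g} × {η, θ}, {e, f, g} × {ζ, θ}, {e, f, g} × {η, θ}, {f, g} × {ζ, η, θ}, {e, f, g} × {ζ, η, θ}}; |τ_{X×Y}| = 50.

Enumerate products U × V with U ∈ τ_X, V ∈ τ_Y (deduplicated):
  ∅ × ∅ = {} (∅)
  {f} × {θ} = {(f,θ)}
  {g} × {θ} = {(g,θ)}
  {f} × {ζ, θ} = {(f,ζ), (f,θ)}
  {f} × {η, θ} = {(f,η), (f,θ)}
  {f, g} × {θ} = {(f,θ), (g,θ)}
  {g} × {ζ, θ} = {(g,ζ), (g,θ)}
  {g} × {η, θ} = {(g,η), (g,θ)}
  {e, f, g} × {θ} = {(e,θ), (f,θ), (g,θ)}
  {f} × {ζ, η, θ} = {(f,ζ), (f,η), (f,θ)}
  {g} × {ζ, η, θ} = {(g,ζ), (g,η), (g,θ)}
  {f, g} × {ζ, θ} = {(f,ζ), (f,θ), (g,ζ), (g,θ)}
  {f, g} × {η, θ} = {(f,η), (f,θ), (g,η), (g,θ)}
  {e, f, g} × {ζ, θ} = {(e,ζ), (e,θ), (f,ζ), (f,θ), (g,ζ), (g,θ)}
  {e, f, g} × {η, θ} = {(e,η), (e,θ), (f,η), (f,θ), (g,η), (g,θ)}
  {f, g} × {ζ, η, θ} = {(f,ζ), (f,η), (f,θ), (g,ζ), (g,η), (g,θ)}
  {e, f, g} × {ζ, η, θ} = {(e,ζ), (e,η), (e,θ), (f,ζ), (f,η), (f,θ), (g,ζ), (g,η), (g,θ)}
These 17 distinct sets form the basis B.
Close under arbitrary unions to get τ_{X×Y}; counting gives |τ_{X×Y}| = 50.


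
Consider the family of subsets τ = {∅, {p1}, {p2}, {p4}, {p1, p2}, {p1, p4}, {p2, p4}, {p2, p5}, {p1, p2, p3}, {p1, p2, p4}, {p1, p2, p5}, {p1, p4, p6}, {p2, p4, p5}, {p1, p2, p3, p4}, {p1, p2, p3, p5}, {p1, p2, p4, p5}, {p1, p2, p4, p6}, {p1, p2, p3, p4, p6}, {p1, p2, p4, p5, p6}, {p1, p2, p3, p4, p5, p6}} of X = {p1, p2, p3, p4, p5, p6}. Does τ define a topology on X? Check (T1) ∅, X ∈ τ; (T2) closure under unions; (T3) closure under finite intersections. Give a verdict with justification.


τ is NOT a topology on X.

Axiom (T1): ∅ ∈ τ? Yes; X ∈ τ? Yes.
Axiom (T2/T3): check pairwise unions and intersections of members of τ.
Counterexample for (T2): {p4} ∪ {p1, p2, p3, p5} = {p1, p2, p3, p4, p5} ∉ τ. Therefore τ is NOT a topology.


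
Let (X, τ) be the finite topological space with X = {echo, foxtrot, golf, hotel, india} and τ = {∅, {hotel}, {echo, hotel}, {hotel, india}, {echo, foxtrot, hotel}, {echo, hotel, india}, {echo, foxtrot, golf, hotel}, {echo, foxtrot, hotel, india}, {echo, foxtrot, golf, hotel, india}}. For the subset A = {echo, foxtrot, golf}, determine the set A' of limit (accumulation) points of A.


A' = {foxtrot, golf}

For each x ∈ X, list the open sets U ∈ τ with x ∈ U, then check whether U ∩ (A ∖ {x}) ≠ ∅ for every such U.
  x = echo: open {echo, hotel} ∋ x has {echo, hotel} ∩ (A ∖ {echo}) = ∅, so x is NOT a limit point.
  x = foxtrot: opens ∋ x are {echo, foxtrot, hotel}, {echo, foxtrot, golf, hotel}, {echo, foxtrot, hotel, india}, {echo, foxtrot, golf, hotel, india}; each meets A ∖ {foxtrot}, so x IS a limit point.
  x = golf: opens ∋ x are {echo, foxtrot, golf, hotel}, {echo, foxtrot, golf, hotel, india}; each meets A ∖ {golf}, so x IS a limit point.
  x = hotel: open {hotel} ∋ x has {hotel} ∩ (A ∖ {hotel}) = ∅, so x is NOT a limit point.
  x = india: open {hotel, india} ∋ x has {hotel, india} ∩ (A ∖ {india}) = ∅, so x is NOT a limit point.
Collecting: A' = {foxtrot, golf}.


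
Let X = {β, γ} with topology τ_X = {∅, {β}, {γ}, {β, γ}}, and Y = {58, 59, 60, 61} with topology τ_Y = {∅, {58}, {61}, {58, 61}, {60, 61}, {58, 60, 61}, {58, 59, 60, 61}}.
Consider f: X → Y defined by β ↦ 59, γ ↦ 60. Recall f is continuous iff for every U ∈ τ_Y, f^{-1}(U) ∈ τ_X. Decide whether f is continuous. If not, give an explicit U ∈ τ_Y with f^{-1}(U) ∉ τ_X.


f IS continuous.

Compute f^{-1}(U) for each U ∈ τ_Y:
  U = ∅: f^{-1}(U) = ∅ ∈ τ_X ✓.
  U = {58}: f^{-1}(U) = ∅ ∈ τ_X ✓.
  U = {61}: f^{-1}(U) = ∅ ∈ τ_X ✓.
  U = {58, 61}: f^{-1}(U) = ∅ ∈ τ_X ✓.
  U = {60, 61}: f^{-1}(U) = {γ} ∈ τ_X ✓.
  U = {58, 60, 61}: f^{-1}(U) = {γ} ∈ τ_X ✓.
  U = {58, 59, 60, 61}: f^{-1}(U) = {β, γ} ∈ τ_X ✓.
Every preimage lies in τ_X, so f IS continuous.


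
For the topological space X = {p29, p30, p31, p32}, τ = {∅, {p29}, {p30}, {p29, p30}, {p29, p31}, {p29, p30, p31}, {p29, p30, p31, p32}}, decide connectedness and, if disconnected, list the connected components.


(X, τ) is connected.

Find clopen sets (U ∈ τ with X ∖ U ∈ τ):
  U = ∅, X ∖ U = {p29, p30, p31, p32} — both open, so U is clopen.
  U = {p29, p30, p31, p32}, X ∖ U = ∅ — both open, so U is clopen.
Only trivial clopens (∅ and X) exist, so (X, τ) is connected.
Compute connected components by grouping points that agree on all clopens:
  component: {p29, p30, p31, p32}


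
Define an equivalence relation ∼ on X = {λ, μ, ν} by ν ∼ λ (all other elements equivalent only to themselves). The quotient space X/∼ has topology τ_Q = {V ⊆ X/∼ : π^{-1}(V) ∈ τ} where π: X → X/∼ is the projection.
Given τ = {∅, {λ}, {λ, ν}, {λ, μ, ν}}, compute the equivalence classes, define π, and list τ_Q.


X/∼ = {[λ=ν], [μ]}; |τ_Q| = 3.

Equivalence classes: [λ=ν], [μ].
Quotient map π: X → X/∼ sends λ ↦ [λ=ν], μ ↦ [μ], ν ↦ [λ=ν].
For each subset V ⊆ X/∼, compute π^{-1}(V) ⊆ X and check whether π^{-1}(V) ∈ τ. V is open in τ_Q iff π^{-1}(V) ∈ τ.
  V = {}: π^{-1}(V) = ∅ ∈ τ ✓.
  V = {[λ=ν]}: π^{-1}(V) = {λ, ν} ∈ τ ✓.
  V = {[μ]}: π^{-1}(V) = {μ} ∉ τ ✗.
  V = {[λ=ν], [μ]}: π^{-1}(V) = {λ, μ, ν} ∈ τ ✓.
Open sets in the quotient: τ_Q = {{}, {[λ=ν]}, {[λ=ν], [μ]}} (3 elements).


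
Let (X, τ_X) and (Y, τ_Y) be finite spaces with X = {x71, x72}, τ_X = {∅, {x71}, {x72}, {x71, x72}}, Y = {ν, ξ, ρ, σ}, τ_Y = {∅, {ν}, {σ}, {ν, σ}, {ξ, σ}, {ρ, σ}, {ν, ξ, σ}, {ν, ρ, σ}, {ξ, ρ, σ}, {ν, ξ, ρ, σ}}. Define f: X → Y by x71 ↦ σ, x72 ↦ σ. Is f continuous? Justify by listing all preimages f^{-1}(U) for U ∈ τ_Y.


f IS continuous.

Compute f^{-1}(U) for each U ∈ τ_Y:
  U = ∅: f^{-1}(U) = ∅ ∈ τ_X ✓.
  U = {ν}: f^{-1}(U) = ∅ ∈ τ_X ✓.
  U = {σ}: f^{-1}(U) = {x71, x72} ∈ τ_X ✓.
  U = {ν, σ}: f^{-1}(U) = {x71, x72} ∈ τ_X ✓.
  U = {ξ, σ}: f^{-1}(U) = {x71, x72} ∈ τ_X ✓.
  U = {ρ, σ}: f^{-1}(U) = {x71, x72} ∈ τ_X ✓.
  U = {ν, ξ, σ}: f^{-1}(U) = {x71, x72} ∈ τ_X ✓.
  U = {ν, ρ, σ}: f^{-1}(U) = {x71, x72} ∈ τ_X ✓.
  U = {ξ, ρ, σ}: f^{-1}(U) = {x71, x72} ∈ τ_X ✓.
  U = {ν, ξ, ρ, σ}: f^{-1}(U) = {x71, x72} ∈ τ_X ✓.
Every preimage lies in τ_X, so f IS continuous.


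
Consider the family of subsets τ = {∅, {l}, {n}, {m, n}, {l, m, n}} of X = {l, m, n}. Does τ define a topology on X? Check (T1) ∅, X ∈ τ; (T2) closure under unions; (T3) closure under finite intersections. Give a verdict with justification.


τ is NOT a topology on X.

Axiom (T1): ∅ ∈ τ? Yes; X ∈ τ? Yes.
Axiom (T2/T3): check pairwise unions and intersections of members of τ.
Counterexample for (T2): {l} ∪ {n} = {l, n} ∉ τ. Therefore τ is NOT a topology.


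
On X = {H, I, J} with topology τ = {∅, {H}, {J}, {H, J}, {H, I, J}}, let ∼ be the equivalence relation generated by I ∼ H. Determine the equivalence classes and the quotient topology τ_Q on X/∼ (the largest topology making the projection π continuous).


X/∼ = {[H=I], [J]}; |τ_Q| = 3.

Equivalence classes: [H=I], [J].
Quotient map π: X → X/∼ sends H ↦ [H=I], I ↦ [H=I], J ↦ [J].
For each subset V ⊆ X/∼, compute π^{-1}(V) ⊆ X and check whether π^{-1}(V) ∈ τ. V is open in τ_Q iff π^{-1}(V) ∈ τ.
  V = {}: π^{-1}(V) = ∅ ∈ τ ✓.
  V = {[H=I]}: π^{-1}(V) = {H, I} ∉ τ ✗.
  V = {[J]}: π^{-1}(V) = {J} ∈ τ ✓.
  V = {[H=I], [J]}: π^{-1}(V) = {H, I, J} ∈ τ ✓.
Open sets in the quotient: τ_Q = {{}, {[J]}, {[H=I], [J]}} (3 elements).


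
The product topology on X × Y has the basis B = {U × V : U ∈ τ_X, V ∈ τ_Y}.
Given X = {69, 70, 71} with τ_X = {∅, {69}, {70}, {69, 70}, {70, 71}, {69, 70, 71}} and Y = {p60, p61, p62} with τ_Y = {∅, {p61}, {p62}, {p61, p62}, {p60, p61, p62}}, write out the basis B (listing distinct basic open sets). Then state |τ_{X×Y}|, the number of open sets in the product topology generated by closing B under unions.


Basis B = {∅ × ∅, {69} × {p61}, {69} × {p62}, {70} × {p61}, {70} × {p62}, {69} × {p61, p62}, {69, 70} × {p61}, {69, 70} × {p62}, {70} × {p61, p62}, {70, 71} × {p61}, {70, 71} × {p62}, {69} × {p60, p61, p62}, {69, 70, 71} × {p61}, {69, 70, 71} × {p62}, {70} × {p60, p61, p62}, {69, 70} × {p61, p62}, {70, 71} × {p61, p62}, {69, 70} × {p60, p61, p62}, {69, 70, 71} × {p61, p62}, {70, 71} × {p60, p61, p62}, {69, 70, 71} × {p60, p61, p62}}; |τ_{X×Y}| = 70.

Enumerate products U × V with U ∈ τ_X, V ∈ τ_Y (deduplicated):
  ∅ × ∅ = {} (∅)
  {69} × {p61} = {(69,p61)}
  {69} × {p62} = {(69,p62)}
  {70} × {p61} = {(70,p61)}
  {70} × {p62} = {(70,p62)}
  {69} × {p61, p62} = {(69,p61), (69,p62)}
  {69, 70} × {p61} = {(69,p61), (70,p61)}
  {69, 70} × {p62} = {(69,p62), (70,p62)}
  {70} × {p61, p62} = {(70,p61), (70,p62)}
  {70, 71} × {p61} = {(70,p61), (71,p61)}
  {70, 71} × {p62} = {(70,p62), (71,p62)}
  {69} × {p60, p61, p62} = {(69,p60), (69,p61), (69,p62)}
  {69, 70, 71} × {p61} = {(69,p61), (70,p61), (71,p61)}
  {69, 70, 71} × {p62} = {(69,p62), (70,p62), (71,p62)}
  {70} × {p60, p61, p62} = {(70,p60), (70,p61), (70,p62)}
  {69, 70} × {p61, p62} = {(69,p61), (69,p62), (70,p61), (70,p62)}
  {70, 71} × {p61, p62} = {(70,p61), (70,p62), (71,p61), (71,p62)}
  {69, 70} × {p60, p61, p62} = {(69,p60), (69,p61), (69,p62), (70,p60), (70,p61), (70,p62)}
  {69, 70, 71} × {p61, p62} = {(69,p61), (69,p62), (70,p61), (70,p62), (71,p61), (71,p62)}
  {70, 71} × {p60, p61, p62} = {(70,p60), (70,p61), (70,p62), (71,p60), (71,p61), (71,p62)}
  {69, 70, 71} × {p60, p61, p62} = {(69,p60), (69,p61), (69,p62), (70,p60), (70,p61), (70,p62), (71,p60), (71,p61), (71,p62)}
These 21 distinct sets form the basis B.
Close under arbitrary unions to get τ_{X×Y}; counting gives |τ_{X×Y}| = 70.


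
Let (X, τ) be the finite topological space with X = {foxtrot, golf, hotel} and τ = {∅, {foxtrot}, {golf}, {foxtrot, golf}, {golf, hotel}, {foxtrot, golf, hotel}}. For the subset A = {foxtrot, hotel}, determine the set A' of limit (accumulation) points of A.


A' = ∅

For each x ∈ X, list the open sets U ∈ τ with x ∈ U, then check whether U ∩ (A ∖ {x}) ≠ ∅ for every such U.
  x = foxtrot: open {foxtrot} ∋ x has {foxtrot} ∩ (A ∖ {foxtrot}) = ∅, so x is NOT a limit point.
  x = golf: open {golf} ∋ x has {golf} ∩ (A ∖ {golf}) = ∅, so x is NOT a limit point.
  x = hotel: open {golf, hotel} ∋ x has {golf, hotel} ∩ (A ∖ {hotel}) = ∅, so x is NOT a limit point.
Collecting: A' = ∅.


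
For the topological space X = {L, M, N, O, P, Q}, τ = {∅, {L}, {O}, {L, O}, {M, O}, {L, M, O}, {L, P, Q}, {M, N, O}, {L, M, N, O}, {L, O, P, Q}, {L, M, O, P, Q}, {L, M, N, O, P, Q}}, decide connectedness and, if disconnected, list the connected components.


(X, τ) is disconnected; components = [{L, P, Q}, {M, N, O}].

Find clopen sets (U ∈ τ with X ∖ U ∈ τ):
  U = ∅, X ∖ U = {L, M, N, O, P, Q} — both open, so U is clopen.
  U = {L, P, Q}, X ∖ U = {M, N, O} — both open, so U is clopen.
  U = {M, N, O}, X ∖ U = {L, P, Q} — both open, so U is clopen.
  U = {L, M, N, O, P, Q}, X ∖ U = ∅ — both open, so U is clopen.
Nontrivial clopen(s) exist: e.g. {M, N, O}. So (X, τ) is disconnected.
Compute connected components by grouping points that agree on all clopens:
  component: {L, P, Q}
  component: {M, N, O}


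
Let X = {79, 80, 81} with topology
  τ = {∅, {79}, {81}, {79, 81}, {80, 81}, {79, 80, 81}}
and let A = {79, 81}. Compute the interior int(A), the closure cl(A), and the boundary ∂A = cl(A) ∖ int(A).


int(A) = {79, 81}, cl(A) = {79, 80, 81}, ∂A = {80}.

Closed sets in (X, τ) are complements of opens:
  closed(X, τ) = {∅, {79}, {80}, {79, 80}, {80, 81}, {79, 80, 81}}.
int(A) = ⋃ {U ∈ τ : U ⊆ A}. Opens contained in A: ∅, {79}, {81}, {79, 81}.
Taking the union of these: int(A) = {79, 81}.
cl(A) = ⋂ {C closed : A ⊆ C}. Closed sets containing A: {79, 80, 81}.
Intersecting these: cl(A) = {79, 80, 81}.
∂A = cl(A) ∖ int(A) = {79, 80, 81} ∖ {79, 81} = {80}.


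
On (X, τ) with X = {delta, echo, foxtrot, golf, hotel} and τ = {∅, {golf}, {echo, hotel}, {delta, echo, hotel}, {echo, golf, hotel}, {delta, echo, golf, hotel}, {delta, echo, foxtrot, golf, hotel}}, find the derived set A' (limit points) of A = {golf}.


A' = {foxtrot}

For each x ∈ X, list the open sets U ∈ τ with x ∈ U, then check whether U ∩ (A ∖ {x}) ≠ ∅ for every such U.
  x = delta: open {delta, echo, hotel} ∋ x has {delta, echo, hotel} ∩ (A ∖ {delta}) = ∅, so x is NOT a limit point.
  x = echo: open {echo, hotel} ∋ x has {echo, hotel} ∩ (A ∖ {echo}) = ∅, so x is NOT a limit point.
  x = foxtrot: opens ∋ x are {delta, echo, foxtrot, golf, hotel}; each meets A ∖ {foxtrot}, so x IS a limit point.
  x = golf: open {golf} ∋ x has {golf} ∩ (A ∖ {golf}) = ∅, so x is NOT a limit point.
  x = hotel: open {echo, hotel} ∋ x has {echo, hotel} ∩ (A ∖ {hotel}) = ∅, so x is NOT a limit point.
Collecting: A' = {foxtrot}.


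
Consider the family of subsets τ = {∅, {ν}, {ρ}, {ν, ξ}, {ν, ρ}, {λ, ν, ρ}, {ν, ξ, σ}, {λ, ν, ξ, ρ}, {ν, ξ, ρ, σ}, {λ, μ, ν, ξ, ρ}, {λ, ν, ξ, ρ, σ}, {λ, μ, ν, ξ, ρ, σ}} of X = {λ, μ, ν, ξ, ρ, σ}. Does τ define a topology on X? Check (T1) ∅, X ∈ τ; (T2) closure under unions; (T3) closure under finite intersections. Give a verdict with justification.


τ is NOT a topology on X.

Axiom (T1): ∅ ∈ τ? Yes; X ∈ τ? Yes.
Axiom (T2/T3): check pairwise unions and intersections of members of τ.
Counterexample for (T2): {ρ} ∪ {ν, ξ} = {ν, ξ, ρ} ∉ τ. Therefore τ is NOT a topology.


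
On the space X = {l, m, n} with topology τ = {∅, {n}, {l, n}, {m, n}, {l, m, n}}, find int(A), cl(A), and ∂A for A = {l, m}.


int(A) = ∅, cl(A) = {l, m}, ∂A = {l, m}.

Closed sets in (X, τ) are complements of opens:
  closed(X, τ) = {∅, {l}, {m}, {l, m}, {l, m, n}}.
int(A) = ⋃ {U ∈ τ : U ⊆ A}. Opens contained in A: ∅.
Taking the union of these: int(A) = ∅.
cl(A) = ⋂ {C closed : A ⊆ C}. Closed sets containing A: {l, m}, {l, m, n}.
Intersecting these: cl(A) = {l, m}.
∂A = cl(A) ∖ int(A) = {l, m} ∖ ∅ = {l, m}.


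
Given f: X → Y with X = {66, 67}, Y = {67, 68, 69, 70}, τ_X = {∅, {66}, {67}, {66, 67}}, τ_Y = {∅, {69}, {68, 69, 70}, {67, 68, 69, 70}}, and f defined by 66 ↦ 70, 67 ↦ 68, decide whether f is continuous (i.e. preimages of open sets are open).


f IS continuous.

Compute f^{-1}(U) for each U ∈ τ_Y:
  U = ∅: f^{-1}(U) = ∅ ∈ τ_X ✓.
  U = {69}: f^{-1}(U) = ∅ ∈ τ_X ✓.
  U = {68, 69, 70}: f^{-1}(U) = {66, 67} ∈ τ_X ✓.
  U = {67, 68, 69, 70}: f^{-1}(U) = {66, 67} ∈ τ_X ✓.
Every preimage lies in τ_X, so f IS continuous.


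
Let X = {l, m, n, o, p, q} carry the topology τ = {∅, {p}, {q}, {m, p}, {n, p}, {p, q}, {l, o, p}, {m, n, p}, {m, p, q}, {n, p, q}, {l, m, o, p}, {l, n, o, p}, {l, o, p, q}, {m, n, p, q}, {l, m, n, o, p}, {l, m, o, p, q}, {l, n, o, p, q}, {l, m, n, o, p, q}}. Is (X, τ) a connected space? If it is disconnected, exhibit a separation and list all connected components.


(X, τ) is disconnected; components = [{q}, {l, m, n, o, p}].

Find clopen sets (U ∈ τ with X ∖ U ∈ τ):
  U = ∅, X ∖ U = {l, m, n, o, p, q} — both open, so U is clopen.
  U = {q}, X ∖ U = {l, m, n, o, p} — both open, so U is clopen.
  U = {l, m, n, o, p}, X ∖ U = {q} — both open, so U is clopen.
  U = {l, m, n, o, p, q}, X ∖ U = ∅ — both open, so U is clopen.
Nontrivial clopen(s) exist: e.g. {q}. So (X, τ) is disconnected.
Compute connected components by grouping points that agree on all clopens:
  component: {q}
  component: {l, m, n, o, p}


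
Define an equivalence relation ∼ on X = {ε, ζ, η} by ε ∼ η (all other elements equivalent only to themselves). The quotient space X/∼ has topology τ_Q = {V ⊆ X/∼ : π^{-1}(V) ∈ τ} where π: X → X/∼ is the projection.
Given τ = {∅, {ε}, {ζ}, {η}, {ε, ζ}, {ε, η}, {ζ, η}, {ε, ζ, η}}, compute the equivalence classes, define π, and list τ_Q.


X/∼ = {[ε=η], [ζ]}; |τ_Q| = 4.

Equivalence classes: [ε=η], [ζ].
Quotient map π: X → X/∼ sends ε ↦ [ε=η], ζ ↦ [ζ], η ↦ [ε=η].
For each subset V ⊆ X/∼, compute π^{-1}(V) ⊆ X and check whether π^{-1}(V) ∈ τ. V is open in τ_Q iff π^{-1}(V) ∈ τ.
  V = {}: π^{-1}(V) = ∅ ∈ τ ✓.
  V = {[ε=η]}: π^{-1}(V) = {ε, η} ∈ τ ✓.
  V = {[ζ]}: π^{-1}(V) = {ζ} ∈ τ ✓.
  V = {[ε=η], [ζ]}: π^{-1}(V) = {ε, ζ, η} ∈ τ ✓.
Open sets in the quotient: τ_Q = {{}, {[ε=η]}, {[ζ]}, {[ε=η], [ζ]}} (4 elements).


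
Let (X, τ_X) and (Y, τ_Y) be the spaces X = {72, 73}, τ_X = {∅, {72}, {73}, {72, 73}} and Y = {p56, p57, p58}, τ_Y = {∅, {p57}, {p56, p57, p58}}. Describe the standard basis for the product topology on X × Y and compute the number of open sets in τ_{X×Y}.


Basis B = {∅ × ∅, {72} × {p57}, {73} × {p57}, {72, 73} × {p57}, {72} × {p56, p57, p58}, {73} × {p56, p57, p58}, {72, 73} × {p56, p57, p58}}; |τ_{X×Y}| = 9.

Enumerate products U × V with U ∈ τ_X, V ∈ τ_Y (deduplicated):
  ∅ × ∅ = {} (∅)
  {72} × {p57} = {(72,p57)}
  {73} × {p57} = {(73,p57)}
  {72, 73} × {p57} = {(72,p57), (73,p57)}
  {72} × {p56, p57, p58} = {(72,p56), (72,p57), (72,p58)}
  {73} × {p56, p57, p58} = {(73,p56), (73,p57), (73,p58)}
  {72, 73} × {p56, p57, p58} = {(72,p56), (72,p57), (72,p58), (73,p56), (73,p57), (73,p58)}
These 7 distinct sets form the basis B.
Close under arbitrary unions to get τ_{X×Y}; counting gives |τ_{X×Y}| = 9.


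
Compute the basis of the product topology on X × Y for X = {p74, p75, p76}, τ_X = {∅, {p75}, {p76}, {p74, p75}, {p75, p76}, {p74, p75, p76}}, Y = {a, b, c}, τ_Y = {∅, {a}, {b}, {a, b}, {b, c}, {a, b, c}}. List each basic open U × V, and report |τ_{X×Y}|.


Basis B = {∅ × ∅, {p75} × {a}, {p75} × {b}, {p76} × {a}, {p76} × {b}, {p74, p75} × {a}, {p74, p75} × {b}, {p75} × {a, b}, {p75, p76} × {a}, {p75} × {b, c}, {p75, p76} × {b}, {p76} × {a, b}, {p76} × {b, c}, {p74, p75, p76} × {a}, {p74, p75, p76} × {b}, {p75} × {a, b, c}, {p76} × {a, b, c}, {p74, p75} × {a, b}, {p74, p75} × {b, c}, {p75, p76} × {a, b}, {p75, p76} × {b, c}, {p74, p75} × {a, b, c}, {p74, p75, p76} × {a, b}, {p74, p75, p76} × {b, c}, {p75, p76} × {a, b, c}, {p74, p75, p76} × {a, b, c}}; |τ_{X×Y}| = 108.

Enumerate products U × V with U ∈ τ_X, V ∈ τ_Y (deduplicated):
  ∅ × ∅ = {} (∅)
  {p75} × {a} = {(p75,a)}
  {p75} × {b} = {(p75,b)}
  {p76} × {a} = {(p76,a)}
  {p76} × {b} = {(p76,b)}
  {p74, p75} × {a} = {(p74,a), (p75,a)}
  {p74, p75} × {b} = {(p74,b), (p75,b)}
  {p75} × {a, b} = {(p75,a), (p75,b)}
  {p75, p76} × {a} = {(p75,a), (p76,a)}
  {p75} × {b, c} = {(p75,b), (p75,c)}
  {p75, p76} × {b} = {(p75,b), (p76,b)}
  {p76} × {a, b} = {(p76,a), (p76,b)}
  {p76} × {b, c} = {(p76,b), (p76,c)}
  {p74, p75, p76} × {a} = {(p74,a), (p75,a), (p76,a)}
  {p74, p75, p76} × {b} = {(p74,b), (p75,b), (p76,b)}
  {p75} × {a, b, c} = {(p75,a), (p75,b), (p75,c)}
  {p76} × {a, b, c} = {(p76,a), (p76,b), (p76,c)}
  {p74, p75} × {a, b} = {(p74,a), (p74,b), (p75,a), (p75,b)}
  {p74, p75} × {b, c} = {(p74,b), (p74,c), (p75,b), (p75,c)}
  {p75, p76} × {a, b} = {(p75,a), (p75,b), (p76,a), (p76,b)}
  {p75, p76} × {b, c} = {(p75,b), (p75,c), (p76,b), (p76,c)}
  {p74, p75} × {a, b, c} = {(p74,a), (p74,b), (p74,c), (p75,a), (p75,b), (p75,c)}
  {p74, p75, p76} × {a, b} = {(p74,a), (p74,b), (p75,a), (p75,b), (p76,a), (p76,b)}
  {p74, p75, p76} × {b, c} = {(p74,b), (p74,c), (p75,b), (p75,c), (p76,b), (p76,c)}
  {p75, p76} × {a, b, c} = {(p75,a), (p75,b), (p75,c), (p76,a), (p76,b), (p76,c)}
  {p74, p75, p76} × {a, b, c} = {(p74,a), (p74,b), (p74,c), (p75,a), (p75,b), (p75,c), (p76,a), (p76,b), (p76,c)}
These 26 distinct sets form the basis B.
Close under arbitrary unions to get τ_{X×Y}; counting gives |τ_{X×Y}| = 108.


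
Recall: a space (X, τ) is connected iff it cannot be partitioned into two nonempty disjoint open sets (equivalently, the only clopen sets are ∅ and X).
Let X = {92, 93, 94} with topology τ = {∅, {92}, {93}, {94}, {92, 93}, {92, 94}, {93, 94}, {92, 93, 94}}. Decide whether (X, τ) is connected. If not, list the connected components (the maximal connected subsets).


(X, τ) is disconnected; components = [{92}, {93}, {94}].

Find clopen sets (U ∈ τ with X ∖ U ∈ τ):
  U = ∅, X ∖ U = {92, 93, 94} — both open, so U is clopen.
  U = {92}, X ∖ U = {93, 94} — both open, so U is clopen.
  U = {93}, X ∖ U = {92, 94} — both open, so U is clopen.
  U = {94}, X ∖ U = {92, 93} — both open, so U is clopen.
  U = {92, 93}, X ∖ U = {94} — both open, so U is clopen.
  U = {92, 94}, X ∖ U = {93} — both open, so U is clopen.
  U = {93, 94}, X ∖ U = {92} — both open, so U is clopen.
  U = {92, 93, 94}, X ∖ U = ∅ — both open, so U is clopen.
Nontrivial clopen(s) exist: e.g. {92}. So (X, τ) is disconnected.
Compute connected components by grouping points that agree on all clopens:
  component: {92}
  component: {93}
  component: {94}


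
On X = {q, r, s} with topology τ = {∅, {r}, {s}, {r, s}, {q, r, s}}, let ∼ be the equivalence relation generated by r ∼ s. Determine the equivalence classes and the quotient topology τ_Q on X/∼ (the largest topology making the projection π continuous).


X/∼ = {[q], [r=s]}; |τ_Q| = 3.

Equivalence classes: [q], [r=s].
Quotient map π: X → X/∼ sends q ↦ [q], r ↦ [r=s], s ↦ [r=s].
For each subset V ⊆ X/∼, compute π^{-1}(V) ⊆ X and check whether π^{-1}(V) ∈ τ. V is open in τ_Q iff π^{-1}(V) ∈ τ.
  V = {}: π^{-1}(V) = ∅ ∈ τ ✓.
  V = {[q]}: π^{-1}(V) = {q} ∉ τ ✗.
  V = {[r=s]}: π^{-1}(V) = {r, s} ∈ τ ✓.
  V = {[q], [r=s]}: π^{-1}(V) = {q, r, s} ∈ τ ✓.
Open sets in the quotient: τ_Q = {{}, {[r=s]}, {[q], [r=s]}} (3 elements).


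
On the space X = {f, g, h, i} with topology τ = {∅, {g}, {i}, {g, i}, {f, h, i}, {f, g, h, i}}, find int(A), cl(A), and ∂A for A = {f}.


int(A) = ∅, cl(A) = {f, h}, ∂A = {f, h}.

Closed sets in (X, τ) are complements of opens:
  closed(X, τ) = {∅, {g}, {f, h}, {f, g, h}, {f, h, i}, {f, g, h, i}}.
int(A) = ⋃ {U ∈ τ : U ⊆ A}. Opens contained in A: ∅.
Taking the union of these: int(A) = ∅.
cl(A) = ⋂ {C closed : A ⊆ C}. Closed sets containing A: {f, h}, {f, g, h}, {f, h, i}, {f, g, h, i}.
Intersecting these: cl(A) = {f, h}.
∂A = cl(A) ∖ int(A) = {f, h} ∖ ∅ = {f, h}.


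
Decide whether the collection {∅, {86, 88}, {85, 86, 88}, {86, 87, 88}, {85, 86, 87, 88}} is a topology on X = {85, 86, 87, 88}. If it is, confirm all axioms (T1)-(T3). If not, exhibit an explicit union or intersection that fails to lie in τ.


τ IS a topology on X.

Axiom (T1): ∅ ∈ τ? Yes; X ∈ τ? Yes.
Axiom (T2/T3): check pairwise unions and intersections of members of τ.
All pairwise intersections and unions checked — each lies in τ. Therefore τ satisfies (T1), (T2), (T3): it IS a topology on X.


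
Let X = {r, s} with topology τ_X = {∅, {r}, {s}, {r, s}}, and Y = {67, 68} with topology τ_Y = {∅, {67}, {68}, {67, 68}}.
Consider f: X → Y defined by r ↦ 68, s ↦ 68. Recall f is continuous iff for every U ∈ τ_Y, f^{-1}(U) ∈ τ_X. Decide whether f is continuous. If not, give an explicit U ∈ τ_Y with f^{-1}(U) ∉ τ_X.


f IS continuous.

Compute f^{-1}(U) for each U ∈ τ_Y:
  U = ∅: f^{-1}(U) = ∅ ∈ τ_X ✓.
  U = {67}: f^{-1}(U) = ∅ ∈ τ_X ✓.
  U = {68}: f^{-1}(U) = {r, s} ∈ τ_X ✓.
  U = {67, 68}: f^{-1}(U) = {r, s} ∈ τ_X ✓.
Every preimage lies in τ_X, so f IS continuous.


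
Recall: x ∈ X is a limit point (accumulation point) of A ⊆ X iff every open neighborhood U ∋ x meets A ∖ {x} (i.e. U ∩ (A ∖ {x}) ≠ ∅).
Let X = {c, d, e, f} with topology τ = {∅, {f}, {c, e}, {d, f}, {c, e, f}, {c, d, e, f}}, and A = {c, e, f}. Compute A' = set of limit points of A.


A' = {c, d, e}

For each x ∈ X, list the open sets U ∈ τ with x ∈ U, then check whether U ∩ (A ∖ {x}) ≠ ∅ for every such U.
  x = c: opens ∋ x are {c, e}, {c, e, f}, {c, d, e, f}; each meets A ∖ {c}, so x IS a limit point.
  x = d: opens ∋ x are {d, f}, {c, d, e, f}; each meets A ∖ {d}, so x IS a limit point.
  x = e: opens ∋ x are {c, e}, {c, e, f}, {c, d, e, f}; each meets A ∖ {e}, so x IS a limit point.
  x = f: open {f} ∋ x has {f} ∩ (A ∖ {f}) = ∅, so x is NOT a limit point.
Collecting: A' = {c, d, e}.


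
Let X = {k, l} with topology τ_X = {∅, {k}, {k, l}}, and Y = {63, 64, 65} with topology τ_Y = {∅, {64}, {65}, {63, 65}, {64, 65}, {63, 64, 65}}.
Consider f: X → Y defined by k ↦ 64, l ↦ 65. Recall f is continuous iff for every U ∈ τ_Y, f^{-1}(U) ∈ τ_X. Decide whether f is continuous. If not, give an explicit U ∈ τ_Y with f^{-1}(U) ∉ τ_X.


f is NOT continuous.

Compute f^{-1}(U) for each U ∈ τ_Y:
  U = ∅: f^{-1}(U) = ∅ ∈ τ_X ✓.
  U = {64}: f^{-1}(U) = {k} ∈ τ_X ✓.
  U = {65}: f^{-1}(U) = {l} ∉ τ_X ✗.
  U = {63, 65}: f^{-1}(U) = {l} ∉ τ_X ✗.
  U = {64, 65}: f^{-1}(U) = {k, l} ∈ τ_X ✓.
  U = {63, 64, 65}: f^{-1}(U) = {k, l} ∈ τ_X ✓.
Found U = {65} with f^{-1}(U) = {l} not in τ_X. Therefore f is NOT continuous.


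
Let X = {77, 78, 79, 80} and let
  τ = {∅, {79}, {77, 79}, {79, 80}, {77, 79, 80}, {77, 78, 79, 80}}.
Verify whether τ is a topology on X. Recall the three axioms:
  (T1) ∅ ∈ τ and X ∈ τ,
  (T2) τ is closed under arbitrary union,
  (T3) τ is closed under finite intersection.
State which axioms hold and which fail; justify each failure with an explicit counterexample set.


τ IS a topology on X.

Axiom (T1): ∅ ∈ τ? Yes; X ∈ τ? Yes.
Axiom (T2/T3): check pairwise unions and intersections of members of τ.
All pairwise intersections and unions checked — each lies in τ. Therefore τ satisfies (T1), (T2), (T3): it IS a topology on X.


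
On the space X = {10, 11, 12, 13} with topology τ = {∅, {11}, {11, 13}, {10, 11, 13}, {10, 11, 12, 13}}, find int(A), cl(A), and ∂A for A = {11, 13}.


int(A) = {11, 13}, cl(A) = {10, 11, 12, 13}, ∂A = {10, 12}.

Closed sets in (X, τ) are complements of opens:
  closed(X, τ) = {∅, {12}, {10, 12}, {10, 12, 13}, {10, 11, 12, 13}}.
int(A) = ⋃ {U ∈ τ : U ⊆ A}. Opens contained in A: ∅, {11}, {11, 13}.
Taking the union of these: int(A) = {11, 13}.
cl(A) = ⋂ {C closed : A ⊆ C}. Closed sets containing A: {10, 11, 12, 13}.
Intersecting these: cl(A) = {10, 11, 12, 13}.
∂A = cl(A) ∖ int(A) = {10, 11, 12, 13} ∖ {11, 13} = {10, 12}.


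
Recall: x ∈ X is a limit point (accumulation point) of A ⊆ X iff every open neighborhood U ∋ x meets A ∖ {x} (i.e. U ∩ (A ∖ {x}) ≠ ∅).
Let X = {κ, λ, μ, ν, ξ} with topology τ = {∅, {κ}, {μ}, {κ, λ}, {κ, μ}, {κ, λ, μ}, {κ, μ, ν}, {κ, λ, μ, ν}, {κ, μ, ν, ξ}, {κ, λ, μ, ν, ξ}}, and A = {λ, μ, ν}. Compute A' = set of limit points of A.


A' = {ν, ξ}

For each x ∈ X, list the open sets U ∈ τ with x ∈ U, then check whether U ∩ (A ∖ {x}) ≠ ∅ for every such U.
  x = κ: open {κ} ∋ x has {κ} ∩ (A ∖ {κ}) = ∅, so x is NOT a limit point.
  x = λ: open {κ, λ} ∋ x has {κ, λ} ∩ (A ∖ {λ}) = ∅, so x is NOT a limit point.
  x = μ: open {μ} ∋ x has {μ} ∩ (A ∖ {μ}) = ∅, so x is NOT a limit point.
  x = ν: opens ∋ x are {κ, μ, ν}, {κ, λ, μ, ν}, {κ, μ, ν, ξ}, {κ, λ, μ, ν, ξ}; each meets A ∖ {ν}, so x IS a limit point.
  x = ξ: opens ∋ x are {κ, μ, ν, ξ}, {κ, λ, μ, ν, ξ}; each meets A ∖ {ξ}, so x IS a limit point.
Collecting: A' = {ν, ξ}.


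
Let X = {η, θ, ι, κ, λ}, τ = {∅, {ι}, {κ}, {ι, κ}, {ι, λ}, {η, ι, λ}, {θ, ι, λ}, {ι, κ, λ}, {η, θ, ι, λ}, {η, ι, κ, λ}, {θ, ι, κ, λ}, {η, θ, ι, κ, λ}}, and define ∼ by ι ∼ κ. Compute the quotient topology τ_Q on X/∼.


X/∼ = {[η], [θ], [ι=κ], [λ]}; |τ_Q| = 6.

Equivalence classes: [η], [θ], [ι=κ], [λ].
Quotient map π: X → X/∼ sends η ↦ [η], θ ↦ [θ], ι ↦ [ι=κ], κ ↦ [ι=κ], λ ↦ [λ].
For each subset V ⊆ X/∼, compute π^{-1}(V) ⊆ X and check whether π^{-1}(V) ∈ τ. V is open in τ_Q iff π^{-1}(V) ∈ τ.
  V = {}: π^{-1}(V) = ∅ ∈ τ ✓.
  V = {[η]}: π^{-1}(V) = {η} ∉ τ ✗.
  V = {[θ]}: π^{-1}(V) = {θ} ∉ τ ✗.
  V = {[η], [θ]}: π^{-1}(V) = {η, θ} ∉ τ ✗.
  V = {[ι=κ]}: π^{-1}(V) = {ι, κ} ∈ τ ✓.
  V = {[η], [ι=κ]}: π^{-1}(V) = {η, ι, κ} ∉ τ ✗.
  V = {[θ], [ι=κ]}: π^{-1}(V) = {θ, ι, κ} ∉ τ ✗.
  V = {[η], [θ], [ι=κ]}: π^{-1}(V) = {η, θ, ι, κ} ∉ τ ✗.
  V = {[λ]}: π^{-1}(V) = {λ} ∉ τ ✗.
  V = {[η], [λ]}: π^{-1}(V) = {η, λ} ∉ τ ✗.
  V = {[θ], [λ]}: π^{-1}(V) = {θ, λ} ∉ τ ✗.
  V = {[η], [θ], [λ]}: π^{-1}(V) = {η, θ, λ} ∉ τ ✗.
  V = {[ι=κ], [λ]}: π^{-1}(V) = {ι, κ, λ} ∈ τ ✓.
  V = {[η], [ι=κ], [λ]}: π^{-1}(V) = {η, ι, κ, λ} ∈ τ ✓.
  V = {[θ], [ι=κ], [λ]}: π^{-1}(V) = {θ, ι, κ, λ} ∈ τ ✓.
  V = {[η], [θ], [ι=κ], [λ]}: π^{-1}(V) = {η, θ, ι, κ, λ} ∈ τ ✓.
Open sets in the quotient: τ_Q = {{}, {[ι=κ]}, {[ι=κ], [λ]}, {[η], [ι=κ], [λ]}, {[θ], [ι=κ], [λ]}, {[η], [θ], [ι=κ], [λ]}} (6 elements).


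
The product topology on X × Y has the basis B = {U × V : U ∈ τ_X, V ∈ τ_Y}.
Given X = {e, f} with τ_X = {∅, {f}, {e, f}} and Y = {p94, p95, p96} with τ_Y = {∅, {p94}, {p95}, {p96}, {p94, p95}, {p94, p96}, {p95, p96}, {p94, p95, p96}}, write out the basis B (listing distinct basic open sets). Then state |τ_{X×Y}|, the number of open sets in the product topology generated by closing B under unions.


Basis B = {∅ × ∅, {f} × {p94}, {f} × {p95}, {f} × {p96}, {e, f} × {p94}, {e, f} × {p95}, {e, f} × {p96}, {f} × {p94, p95}, {f} × {p94, p96}, {f} × {p95, p96}, {f} × {p94, p95, p96}, {e, f} × {p94, p95}, {e, f} × {p94, p96}, {e, f} × {p95, p96}, {e, f} × {p94, p95, p96}}; |τ_{X×Y}| = 27.

Enumerate products U × V with U ∈ τ_X, V ∈ τ_Y (deduplicated):
  ∅ × ∅ = {} (∅)
  {f} × {p94} = {(f,p94)}
  {f} × {p95} = {(f,p95)}
  {f} × {p96} = {(f,p96)}
  {e, f} × {p94} = {(e,p94), (f,p94)}
  {e, f} × {p95} = {(e,p95), (f,p95)}
  {e, f} × {p96} = {(e,p96), (f,p96)}
  {f} × {p94, p95} = {(f,p94), (f,p95)}
  {f} × {p94, p96} = {(f,p94), (f,p96)}
  {f} × {p95, p96} = {(f,p95), (f,p96)}
  {f} × {p94, p95, p96} = {(f,p94), (f,p95), (f,p96)}
  {e, f} × {p94, p95} = {(e,p94), (e,p95), (f,p94), (f,p95)}
  {e, f} × {p94, p96} = {(e,p94), (e,p96), (f,p94), (f,p96)}
  {e, f} × {p95, p96} = {(e,p95), (e,p96), (f,p95), (f,p96)}
  {e, f} × {p94, p95, p96} = {(e,p94), (e,p95), (e,p96), (f,p94), (f,p95), (f,p96)}
These 15 distinct sets form the basis B.
Close under arbitrary unions to get τ_{X×Y}; counting gives |τ_{X×Y}| = 27.


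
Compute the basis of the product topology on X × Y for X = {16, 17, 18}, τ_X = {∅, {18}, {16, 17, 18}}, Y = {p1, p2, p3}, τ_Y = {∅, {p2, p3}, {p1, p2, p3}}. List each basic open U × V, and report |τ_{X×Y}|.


Basis B = {∅ × ∅, {18} × {p2, p3}, {18} × {p1, p2, p3}, {16, 17, 18} × {p2, p3}, {16, 17, 18} × {p1, p2, p3}}; |τ_{X×Y}| = 6.

Enumerate products U × V with U ∈ τ_X, V ∈ τ_Y (deduplicated):
  ∅ × ∅ = {} (∅)
  {18} × {p2, p3} = {(18,p2), (18,p3)}
  {18} × {p1, p2, p3} = {(18,p1), (18,p2), (18,p3)}
  {16, 17, 18} × {p2, p3} = {(16,p2), (16,p3), (17,p2), (17,p3), (18,p2), (18,p3)}
  {16, 17, 18} × {p1, p2, p3} = {(16,p1), (16,p2), (16,p3), (17,p1), (17,p2), (17,p3), (18,p1), (18,p2), (18,p3)}
These 5 distinct sets form the basis B.
Close under arbitrary unions to get τ_{X×Y}; counting gives |τ_{X×Y}| = 6.


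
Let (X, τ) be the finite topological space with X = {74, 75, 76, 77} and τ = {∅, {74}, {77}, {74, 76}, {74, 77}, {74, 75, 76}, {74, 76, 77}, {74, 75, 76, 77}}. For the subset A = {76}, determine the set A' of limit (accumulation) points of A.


A' = {75}

For each x ∈ X, list the open sets U ∈ τ with x ∈ U, then check whether U ∩ (A ∖ {x}) ≠ ∅ for every such U.
  x = 74: open {74} ∋ x has {74} ∩ (A ∖ {74}) = ∅, so x is NOT a limit point.
  x = 75: opens ∋ x are {74, 75, 76}, {74, 75, 76, 77}; each meets A ∖ {75}, so x IS a limit point.
  x = 76: open {74, 76} ∋ x has {74, 76} ∩ (A ∖ {76}) = ∅, so x is NOT a limit point.
  x = 77: open {77} ∋ x has {77} ∩ (A ∖ {77}) = ∅, so x is NOT a limit point.
Collecting: A' = {75}.


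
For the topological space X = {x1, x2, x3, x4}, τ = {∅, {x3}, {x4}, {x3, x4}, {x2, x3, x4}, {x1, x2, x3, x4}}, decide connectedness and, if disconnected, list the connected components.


(X, τ) is connected.

Find clopen sets (U ∈ τ with X ∖ U ∈ τ):
  U = ∅, X ∖ U = {x1, x2, x3, x4} — both open, so U is clopen.
  U = {x1, x2, x3, x4}, X ∖ U = ∅ — both open, so U is clopen.
Only trivial clopens (∅ and X) exist, so (X, τ) is connected.
Compute connected components by grouping points that agree on all clopens:
  component: {x1, x2, x3, x4}


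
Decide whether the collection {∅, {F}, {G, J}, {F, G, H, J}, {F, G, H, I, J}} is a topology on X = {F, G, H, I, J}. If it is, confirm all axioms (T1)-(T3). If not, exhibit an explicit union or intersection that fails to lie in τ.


τ is NOT a topology on X.

Axiom (T1): ∅ ∈ τ? Yes; X ∈ τ? Yes.
Axiom (T2/T3): check pairwise unions and intersections of members of τ.
Counterexample for (T2): {F} ∪ {G, J} = {F, G, J} ∉ τ. Therefore τ is NOT a topology.


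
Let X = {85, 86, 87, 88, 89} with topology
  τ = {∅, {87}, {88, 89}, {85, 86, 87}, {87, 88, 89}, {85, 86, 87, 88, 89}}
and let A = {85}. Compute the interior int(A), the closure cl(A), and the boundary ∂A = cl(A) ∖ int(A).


int(A) = ∅, cl(A) = {85, 86}, ∂A = {85, 86}.

Closed sets in (X, τ) are complements of opens:
  closed(X, τ) = {∅, {85, 86}, {88, 89}, {85, 86, 87}, {85, 86, 88, 89}, {85, 86, 87, 88, 89}}.
int(A) = ⋃ {U ∈ τ : U ⊆ A}. Opens contained in A: ∅.
Taking the union of these: int(A) = ∅.
cl(A) = ⋂ {C closed : A ⊆ C}. Closed sets containing A: {85, 86}, {85, 86, 87}, {85, 86, 88, 89}, {85, 86, 87, 88, 89}.
Intersecting these: cl(A) = {85, 86}.
∂A = cl(A) ∖ int(A) = {85, 86} ∖ ∅ = {85, 86}.


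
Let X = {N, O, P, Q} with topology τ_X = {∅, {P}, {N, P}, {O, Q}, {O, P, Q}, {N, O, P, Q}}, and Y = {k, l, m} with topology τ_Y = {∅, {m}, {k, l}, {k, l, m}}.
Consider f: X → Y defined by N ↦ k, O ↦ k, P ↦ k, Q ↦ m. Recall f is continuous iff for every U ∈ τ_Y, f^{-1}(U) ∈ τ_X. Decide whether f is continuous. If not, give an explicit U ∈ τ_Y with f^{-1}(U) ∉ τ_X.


f is NOT continuous.

Compute f^{-1}(U) for each U ∈ τ_Y:
  U = ∅: f^{-1}(U) = ∅ ∈ τ_X ✓.
  U = {m}: f^{-1}(U) = {Q} ∉ τ_X ✗.
  U = {k, l}: f^{-1}(U) = {N, O, P} ∉ τ_X ✗.
  U = {k, l, m}: f^{-1}(U) = {N, O, P, Q} ∈ τ_X ✓.
Found U = {m} with f^{-1}(U) = {Q} not in τ_X. Therefore f is NOT continuous.
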